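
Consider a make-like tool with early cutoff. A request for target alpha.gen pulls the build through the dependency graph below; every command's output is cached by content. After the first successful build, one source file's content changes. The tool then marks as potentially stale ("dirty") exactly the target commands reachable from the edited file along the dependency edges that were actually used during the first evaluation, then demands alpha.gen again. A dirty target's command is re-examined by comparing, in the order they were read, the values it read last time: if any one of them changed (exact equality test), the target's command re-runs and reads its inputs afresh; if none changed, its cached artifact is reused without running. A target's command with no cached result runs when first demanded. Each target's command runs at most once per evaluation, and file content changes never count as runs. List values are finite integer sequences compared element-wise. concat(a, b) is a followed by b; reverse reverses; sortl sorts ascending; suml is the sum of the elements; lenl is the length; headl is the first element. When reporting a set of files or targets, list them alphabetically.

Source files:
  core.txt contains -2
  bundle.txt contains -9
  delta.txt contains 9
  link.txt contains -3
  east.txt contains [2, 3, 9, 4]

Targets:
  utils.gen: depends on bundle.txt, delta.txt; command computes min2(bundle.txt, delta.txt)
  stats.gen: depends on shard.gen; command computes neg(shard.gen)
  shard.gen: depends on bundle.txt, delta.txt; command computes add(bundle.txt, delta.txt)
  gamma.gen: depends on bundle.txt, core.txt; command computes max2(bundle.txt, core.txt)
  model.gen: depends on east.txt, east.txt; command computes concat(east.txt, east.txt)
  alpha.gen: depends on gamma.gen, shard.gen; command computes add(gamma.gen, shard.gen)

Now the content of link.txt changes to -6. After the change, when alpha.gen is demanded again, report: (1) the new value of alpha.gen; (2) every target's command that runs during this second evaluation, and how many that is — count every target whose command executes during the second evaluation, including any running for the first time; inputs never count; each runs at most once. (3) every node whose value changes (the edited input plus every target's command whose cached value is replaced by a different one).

First demand of the output computes:
  gamma.gen = max2(-9, -2) = -2
  shard.gen = add(-9, 9) = 0
  alpha.gen = add(-2, 0) = -2

After the edit, cleaning proceeds:
  no node depends on link.txt at all; the second demand re-runs nothing.

Note the shortcut — nothing in the graph depends on link.txt at all, so no recomputation happens.

Demanding alpha.gen again yields -2.
0 target commands run: none.
The nodes whose values change: link.txt.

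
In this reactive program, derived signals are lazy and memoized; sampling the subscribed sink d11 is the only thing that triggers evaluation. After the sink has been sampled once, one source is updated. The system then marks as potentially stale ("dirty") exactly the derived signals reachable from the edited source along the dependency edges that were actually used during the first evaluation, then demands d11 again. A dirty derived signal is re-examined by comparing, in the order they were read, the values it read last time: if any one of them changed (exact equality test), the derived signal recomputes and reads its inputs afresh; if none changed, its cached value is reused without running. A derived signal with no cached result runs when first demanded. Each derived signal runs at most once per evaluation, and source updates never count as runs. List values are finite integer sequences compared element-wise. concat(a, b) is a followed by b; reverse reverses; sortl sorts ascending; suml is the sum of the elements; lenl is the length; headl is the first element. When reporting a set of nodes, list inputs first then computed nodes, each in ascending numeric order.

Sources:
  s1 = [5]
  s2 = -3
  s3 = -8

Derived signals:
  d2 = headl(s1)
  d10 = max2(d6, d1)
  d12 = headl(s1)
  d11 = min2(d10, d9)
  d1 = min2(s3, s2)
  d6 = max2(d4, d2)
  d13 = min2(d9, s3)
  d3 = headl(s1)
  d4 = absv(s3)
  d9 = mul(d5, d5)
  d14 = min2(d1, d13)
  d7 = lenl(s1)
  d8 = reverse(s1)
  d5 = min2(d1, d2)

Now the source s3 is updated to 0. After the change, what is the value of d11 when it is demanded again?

Demanding d11 again yields 5.

First demand of the output computes:
  d1 = min2(-8, -3) = -8
  d2 = headl([5]) = 5
  d4 = absv(-8) = 8
  d5 = min2(-8, 5) = -8
  d6 = max2(8, 5) = 8
  d9 = mul(-8, -8) = 64
  d10 = max2(8, -8) = 8
  d11 = min2(8, 64) = 8

After the edit, cleaning proceeds:
  d1: a read changed (s3 -8->0) — executes, giving -3.
  d4: a read changed (s3 -8->0) — executes, giving 0.
  d5: a read changed (d1 -8->-3) — executes, giving -3.
  d6: a read changed (d4 8->0) — executes, giving 5.
  d9: a read changed (d5 -8->-3; d5 -8->-3) — executes, giving 9.
  d10: a read changed (d6 8->5; d1 -8->-3) — executes, giving 5.
  d11: a read changed (d10 8->5; d9 64->9) — executes, giving 5.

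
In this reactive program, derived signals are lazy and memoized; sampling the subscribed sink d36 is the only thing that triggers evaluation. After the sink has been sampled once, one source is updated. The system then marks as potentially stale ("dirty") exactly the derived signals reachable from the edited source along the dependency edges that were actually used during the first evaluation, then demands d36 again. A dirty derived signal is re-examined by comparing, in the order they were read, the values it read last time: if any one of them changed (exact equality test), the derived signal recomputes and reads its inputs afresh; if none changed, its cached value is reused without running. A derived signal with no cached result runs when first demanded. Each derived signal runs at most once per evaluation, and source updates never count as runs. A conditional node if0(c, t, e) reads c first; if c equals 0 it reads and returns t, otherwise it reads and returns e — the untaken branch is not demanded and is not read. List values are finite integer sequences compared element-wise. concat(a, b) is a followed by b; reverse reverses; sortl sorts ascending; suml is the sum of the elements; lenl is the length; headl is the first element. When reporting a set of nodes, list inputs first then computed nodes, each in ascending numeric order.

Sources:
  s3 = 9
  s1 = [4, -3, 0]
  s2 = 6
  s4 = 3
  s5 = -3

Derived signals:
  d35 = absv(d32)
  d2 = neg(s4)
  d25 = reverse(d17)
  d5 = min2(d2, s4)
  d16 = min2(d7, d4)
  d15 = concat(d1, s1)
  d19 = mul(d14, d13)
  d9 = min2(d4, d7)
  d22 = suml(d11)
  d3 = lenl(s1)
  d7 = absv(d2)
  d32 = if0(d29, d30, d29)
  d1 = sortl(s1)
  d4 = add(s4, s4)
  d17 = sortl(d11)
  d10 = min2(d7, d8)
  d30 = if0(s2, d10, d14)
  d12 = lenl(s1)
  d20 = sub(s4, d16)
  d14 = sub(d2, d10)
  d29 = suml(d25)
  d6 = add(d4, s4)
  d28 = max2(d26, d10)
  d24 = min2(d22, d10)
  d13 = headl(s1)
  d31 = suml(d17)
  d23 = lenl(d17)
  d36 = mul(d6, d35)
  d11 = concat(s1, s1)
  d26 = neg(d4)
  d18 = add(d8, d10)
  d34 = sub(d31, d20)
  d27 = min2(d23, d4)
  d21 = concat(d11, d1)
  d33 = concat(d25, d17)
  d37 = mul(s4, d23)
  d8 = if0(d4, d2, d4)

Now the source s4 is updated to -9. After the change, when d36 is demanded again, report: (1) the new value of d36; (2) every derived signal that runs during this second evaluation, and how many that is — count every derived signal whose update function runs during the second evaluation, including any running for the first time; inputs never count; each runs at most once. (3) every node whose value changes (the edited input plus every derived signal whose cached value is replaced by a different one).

Demanding d36 again yields -54.
3 derived signals run: d4, d6, d36.
The nodes whose values change: s4, d4, d6, d36.

First demand of the output computes:
  d4 = add(3, 3) = 6
  d6 = add(6, 3) = 9
  d11 = concat([4, -3, 0], [4, -3, 0]) = [4, -3, 0, 4, -3, 0]
  d17 = sortl([4, -3, 0, 4, -3, 0]) = [-3, -3, 0, 0, 4, 4]
  d25 = reverse([-3, -3, 0, 0, 4, 4]) = [4, 4, 0, 0, -3, -3]
  d29 = suml([4, 4, 0, 0, -3, -3]) = 2
  d32 = if0(d29=2 -> else branch d29) = 2
  d35 = absv(2) = 2
  d36 = mul(9, 2) = 18

After the edit, cleaning proceeds:
  d4: a read changed (s4 3->-9; s4 3->-9) — executes, giving -18.
  d6: a read changed (d4 6->-18; s4 3->-9) — executes, giving -27.
  d36: a read changed (d6 9->-27) — executes, giving -54.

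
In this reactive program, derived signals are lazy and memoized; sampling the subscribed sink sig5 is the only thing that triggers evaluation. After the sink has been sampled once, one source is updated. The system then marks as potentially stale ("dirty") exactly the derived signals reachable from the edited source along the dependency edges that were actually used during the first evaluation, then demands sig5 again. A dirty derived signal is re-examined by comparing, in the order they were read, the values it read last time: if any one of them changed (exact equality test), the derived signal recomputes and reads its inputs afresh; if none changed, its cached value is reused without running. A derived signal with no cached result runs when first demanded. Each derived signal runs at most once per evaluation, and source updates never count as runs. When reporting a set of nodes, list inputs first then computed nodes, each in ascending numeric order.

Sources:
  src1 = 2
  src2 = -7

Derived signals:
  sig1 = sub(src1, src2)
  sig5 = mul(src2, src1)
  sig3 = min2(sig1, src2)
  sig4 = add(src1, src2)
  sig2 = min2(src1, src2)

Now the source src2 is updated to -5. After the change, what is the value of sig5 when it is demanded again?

First demand of the output computes:
  sig5 = mul(-7, 2) = -14

After the edit, cleaning proceeds:
  sig5: a read changed (src2 -7->-5) — executes, giving -10.

Demanding sig5 again yields -10.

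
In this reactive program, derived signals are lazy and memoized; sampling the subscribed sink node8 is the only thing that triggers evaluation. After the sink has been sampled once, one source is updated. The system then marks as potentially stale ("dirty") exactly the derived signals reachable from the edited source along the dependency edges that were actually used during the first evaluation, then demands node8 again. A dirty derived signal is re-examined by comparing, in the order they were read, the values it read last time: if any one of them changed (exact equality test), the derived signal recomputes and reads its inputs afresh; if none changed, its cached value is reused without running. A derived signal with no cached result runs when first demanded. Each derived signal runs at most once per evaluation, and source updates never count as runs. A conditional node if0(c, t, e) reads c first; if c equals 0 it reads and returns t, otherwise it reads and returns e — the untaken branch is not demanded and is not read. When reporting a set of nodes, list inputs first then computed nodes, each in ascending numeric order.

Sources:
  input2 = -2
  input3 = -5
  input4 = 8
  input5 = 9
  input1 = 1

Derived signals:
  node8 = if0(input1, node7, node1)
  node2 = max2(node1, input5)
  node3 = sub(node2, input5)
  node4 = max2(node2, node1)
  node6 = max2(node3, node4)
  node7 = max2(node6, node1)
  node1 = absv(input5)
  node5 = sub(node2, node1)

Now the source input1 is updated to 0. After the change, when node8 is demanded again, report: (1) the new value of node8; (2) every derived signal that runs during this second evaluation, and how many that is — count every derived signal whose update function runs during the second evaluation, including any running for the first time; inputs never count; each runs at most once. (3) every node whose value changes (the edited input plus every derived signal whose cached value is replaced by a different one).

First demand of the output computes:
  node1 = absv(9) = 9
  node8 = if0(input1=1 -> else branch node1) = 9

After the edit, cleaning proceeds:
  node2: had never run; runs now, result 9.
  node3: had never run; runs now, result 0.
  node4: had never run; runs now, result 9.
  node6: had never run; runs now, result 9.
  node7: had never run; runs now, result 9.
  node8: a read changed (input1 1->0) — executes, giving 9 — identical to its old value.

Note the branch switch — node2, node3, node4, node6, node7 had no cache and run now for the first time.

Demanding node8 again yields 9.
6 derived signals run: node2, node3, node4, node6, node7, node8.
The nodes whose values change: input1.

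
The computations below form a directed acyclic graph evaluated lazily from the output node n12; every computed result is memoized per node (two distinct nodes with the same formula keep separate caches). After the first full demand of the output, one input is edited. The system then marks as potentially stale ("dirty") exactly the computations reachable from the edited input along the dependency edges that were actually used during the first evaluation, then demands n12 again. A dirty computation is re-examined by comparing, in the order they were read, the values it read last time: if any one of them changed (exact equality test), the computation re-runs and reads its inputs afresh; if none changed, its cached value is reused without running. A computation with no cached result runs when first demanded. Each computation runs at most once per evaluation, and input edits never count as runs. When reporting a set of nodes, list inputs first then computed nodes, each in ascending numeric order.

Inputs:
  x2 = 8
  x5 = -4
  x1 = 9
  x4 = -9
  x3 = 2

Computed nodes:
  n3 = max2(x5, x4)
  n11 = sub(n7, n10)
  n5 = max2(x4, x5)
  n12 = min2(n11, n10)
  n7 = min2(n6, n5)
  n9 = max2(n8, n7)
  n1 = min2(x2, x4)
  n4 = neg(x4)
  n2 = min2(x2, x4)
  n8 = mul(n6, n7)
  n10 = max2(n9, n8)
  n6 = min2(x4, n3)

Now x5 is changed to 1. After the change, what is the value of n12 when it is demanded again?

First demand of the output computes:
  n3 = max2(-4, -9) = -4
  n5 = max2(-9, -4) = -4
  n6 = min2(-9, -4) = -9
  n7 = min2(-9, -4) = -9
  n8 = mul(-9, -9) = 81
  n9 = max2(81, -9) = 81
  n10 = max2(81, 81) = 81
  n11 = sub(-9, 81) = -90
  n12 = min2(-90, 81) = -90

After the edit, cleaning proceeds:
  n3: a read changed (x5 -4->1) — executes, giving 1.
  n5: a read changed (x5 -4->1) — executes, giving 1.
  n6: a read changed (n3 -4->1) — executes, giving -9 — identical to its old value.
  n7: a read changed (n5 -4->1) — executes, giving -9 — identical to its old value.
  n8: dirty, but its reads are unchanged (n6 unchanged, n7 unchanged); cached 81 stands.
  n9: dirty, but its reads are unchanged (n8 unchanged, n7 unchanged); cached 81 stands.
  n10: dirty, but its reads are unchanged (n9 unchanged, n8 unchanged); cached 81 stands.
  n11: dirty, but its reads are unchanged (n7 unchanged, n10 unchanged); cached -90 stands.
  n12: dirty, but its reads are unchanged (n11 unchanged, n10 unchanged); cached -90 stands.

Note where the cutoff bites: n8 is checked, finds nothing changed, and keeps its cache.

Demanding n12 again yields -90.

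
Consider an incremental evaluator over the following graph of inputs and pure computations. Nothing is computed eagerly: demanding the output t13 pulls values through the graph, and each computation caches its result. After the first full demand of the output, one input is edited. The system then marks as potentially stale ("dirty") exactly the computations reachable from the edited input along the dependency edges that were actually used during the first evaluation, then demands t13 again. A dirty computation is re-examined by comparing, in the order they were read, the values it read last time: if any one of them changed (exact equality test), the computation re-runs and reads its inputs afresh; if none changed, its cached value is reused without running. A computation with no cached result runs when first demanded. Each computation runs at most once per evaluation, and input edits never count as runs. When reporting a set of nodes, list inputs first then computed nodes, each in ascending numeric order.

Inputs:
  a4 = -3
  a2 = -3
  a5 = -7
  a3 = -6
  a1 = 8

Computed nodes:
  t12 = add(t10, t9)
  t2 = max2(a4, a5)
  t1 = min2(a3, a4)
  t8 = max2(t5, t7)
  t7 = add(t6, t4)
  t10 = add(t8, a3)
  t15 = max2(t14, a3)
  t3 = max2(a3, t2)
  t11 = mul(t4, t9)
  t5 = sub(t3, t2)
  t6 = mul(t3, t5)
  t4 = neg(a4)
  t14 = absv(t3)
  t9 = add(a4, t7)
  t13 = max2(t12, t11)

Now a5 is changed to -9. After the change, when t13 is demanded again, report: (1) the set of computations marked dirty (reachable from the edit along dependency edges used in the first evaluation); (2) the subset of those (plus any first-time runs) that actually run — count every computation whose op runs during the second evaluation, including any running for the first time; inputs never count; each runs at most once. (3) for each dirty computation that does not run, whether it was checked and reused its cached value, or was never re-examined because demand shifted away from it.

Dirty set: t2, t3, t5, t6, t7, t8, t9, t10, t11, t12, t13.
Run set: t2 (1 run).
Re-examined without running (cache reused): t3, t5, t6, t7, t8, t9, t10, t11, t12, t13.
The important point: t2 recomputes to an identical value, and the output ends up unchanged.

Initial pass — values computed on the first demand:
  t2 = max2(-3, -7) = -3
  t3 = max2(-6, -3) = -3
  t4 = neg(-3) = 3
  t5 = sub(-3, -3) = 0
  t6 = mul(-3, 0) = 0
  t7 = add(0, 3) = 3
  t8 = max2(0, 3) = 3
  t9 = add(-3, 3) = 0
  t10 = add(3, -6) = -3
  t11 = mul(3, 0) = 0
  t12 = add(-3, 0) = -3
  t13 = max2(-3, 0) = 0

Second demand — change propagation:
  t2: re-runs because a5 -7->-9; new result -3 (unchanged).
  t3: re-examined; everything it read last time is the same (a3 unchanged, t2 unchanged) — cache -3 kept, no run.
  t5: re-examined; everything it read last time is the same (t3 unchanged, t2 unchanged) — cache 0 kept, no run.
  t6: re-examined; everything it read last time is the same (t3 unchanged, t5 unchanged) — cache 0 kept, no run.
  t7: re-examined; everything it read last time is the same (t6 unchanged, t4 unchanged) — cache 3 kept, no run.
  t8: re-examined; everything it read last time is the same (t5 unchanged, t7 unchanged) — cache 3 kept, no run.
  t9: re-examined; everything it read last time is the same (a4 unchanged, t7 unchanged) — cache 0 kept, no run.
  t10: re-examined; everything it read last time is the same (t8 unchanged, a3 unchanged) — cache -3 kept, no run.
  t11: re-examined; everything it read last time is the same (t4 unchanged, t9 unchanged) — cache 0 kept, no run.
  t12: re-examined; everything it read last time is the same (t10 unchanged, t9 unchanged) — cache -3 kept, no run.
  t13: re-examined; everything it read last time is the same (t12 unchanged, t11 unchanged) — cache 0 kept, no run.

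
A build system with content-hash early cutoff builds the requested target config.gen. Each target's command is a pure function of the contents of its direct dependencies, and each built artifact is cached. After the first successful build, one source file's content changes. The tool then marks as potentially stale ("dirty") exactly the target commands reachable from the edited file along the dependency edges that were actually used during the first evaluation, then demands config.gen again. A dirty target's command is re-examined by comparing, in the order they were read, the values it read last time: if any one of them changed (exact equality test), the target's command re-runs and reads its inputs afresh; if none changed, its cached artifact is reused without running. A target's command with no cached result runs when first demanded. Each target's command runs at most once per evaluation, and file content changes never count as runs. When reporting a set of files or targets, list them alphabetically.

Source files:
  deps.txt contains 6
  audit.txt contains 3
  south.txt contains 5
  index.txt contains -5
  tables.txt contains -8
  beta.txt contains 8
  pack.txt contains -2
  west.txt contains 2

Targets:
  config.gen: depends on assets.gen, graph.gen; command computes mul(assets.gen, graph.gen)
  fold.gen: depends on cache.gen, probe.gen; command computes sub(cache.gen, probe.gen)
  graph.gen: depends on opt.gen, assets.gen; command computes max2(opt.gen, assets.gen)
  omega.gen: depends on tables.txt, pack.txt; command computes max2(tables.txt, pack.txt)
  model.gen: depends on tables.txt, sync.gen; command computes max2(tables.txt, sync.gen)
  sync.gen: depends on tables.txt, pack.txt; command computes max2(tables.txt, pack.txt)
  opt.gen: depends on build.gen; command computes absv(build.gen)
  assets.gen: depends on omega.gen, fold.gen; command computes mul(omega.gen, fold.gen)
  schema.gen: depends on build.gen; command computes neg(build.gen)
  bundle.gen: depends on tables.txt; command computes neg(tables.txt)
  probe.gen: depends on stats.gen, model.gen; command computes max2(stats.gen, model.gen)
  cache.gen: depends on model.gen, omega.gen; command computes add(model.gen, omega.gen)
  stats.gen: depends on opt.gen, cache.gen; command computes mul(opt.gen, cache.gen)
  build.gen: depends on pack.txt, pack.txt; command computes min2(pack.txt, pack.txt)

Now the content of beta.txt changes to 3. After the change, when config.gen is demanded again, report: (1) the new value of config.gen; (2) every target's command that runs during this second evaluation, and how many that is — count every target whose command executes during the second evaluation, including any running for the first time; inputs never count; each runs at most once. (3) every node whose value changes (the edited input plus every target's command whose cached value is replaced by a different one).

New value of config.gen: 16.
Target commands that run: none — 0 in total.
Values that change: beta.txt.
Key observation: beta.txt is never demanded by the output, so the edit triggers no recomputation at all.

First evaluation (everything demanded from the output):
  build.gen = min2(-2, -2) = -2
  omega.gen = max2(-8, -2) = -2
  opt.gen = absv(-2) = 2
  sync.gen = max2(-8, -2) = -2
  model.gen = max2(-8, -2) = -2
  cache.gen = add(-2, -2) = -4
  stats.gen = mul(2, -4) = -8
  probe.gen = max2(-8, -2) = -2
  fold.gen = sub(-4, -2) = -2
  assets.gen = mul(-2, -2) = 4
  graph.gen = max2(2, 4) = 4
  config.gen = mul(4, 4) = 16

Propagation after the edit:
  beta.txt feeds no computation that the output demands — nothing is marked dirty and nothing runs.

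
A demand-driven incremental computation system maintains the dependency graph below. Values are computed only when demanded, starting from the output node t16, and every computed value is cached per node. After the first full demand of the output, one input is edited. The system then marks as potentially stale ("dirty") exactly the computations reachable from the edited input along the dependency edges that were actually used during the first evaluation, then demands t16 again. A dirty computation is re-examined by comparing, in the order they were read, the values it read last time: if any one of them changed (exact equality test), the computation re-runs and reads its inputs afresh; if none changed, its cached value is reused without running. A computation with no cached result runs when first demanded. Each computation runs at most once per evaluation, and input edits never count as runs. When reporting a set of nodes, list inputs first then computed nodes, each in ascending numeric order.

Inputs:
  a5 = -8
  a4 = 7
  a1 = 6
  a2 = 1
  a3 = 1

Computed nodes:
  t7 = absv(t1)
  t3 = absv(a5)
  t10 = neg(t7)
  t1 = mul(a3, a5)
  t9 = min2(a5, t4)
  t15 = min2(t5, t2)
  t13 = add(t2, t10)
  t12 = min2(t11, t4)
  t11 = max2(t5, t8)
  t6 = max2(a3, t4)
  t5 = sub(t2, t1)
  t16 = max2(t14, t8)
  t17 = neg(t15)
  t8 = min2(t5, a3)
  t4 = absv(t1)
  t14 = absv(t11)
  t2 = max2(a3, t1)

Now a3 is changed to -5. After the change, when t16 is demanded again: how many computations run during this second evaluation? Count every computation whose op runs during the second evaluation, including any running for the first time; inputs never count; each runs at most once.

Computations that run: t1, t2, t5, t8, t11, t14, t16 — 7 in total.

First evaluation (everything demanded from the output):
  t1 = mul(1, -8) = -8
  t2 = max2(1, -8) = 1
  t5 = sub(1, -8) = 9
  t8 = min2(9, 1) = 1
  t11 = max2(9, 1) = 9
  t14 = absv(9) = 9
  t16 = max2(9, 1) = 9

Propagation after the edit:
  t1: runs — a3 1->-5; result 40.
  t2: runs — a3 1->-5; t1 -8->40; result 40.
  t5: runs — t2 1->40; t1 -8->40; result 0.
  t8: runs — t5 9->0; a3 1->-5; result -5.
  t11: runs — t5 9->0; t8 1->-5; result 0.
  t14: runs — t11 9->0; result 0.
  t16: runs — t14 9->0; t8 1->-5; result 0.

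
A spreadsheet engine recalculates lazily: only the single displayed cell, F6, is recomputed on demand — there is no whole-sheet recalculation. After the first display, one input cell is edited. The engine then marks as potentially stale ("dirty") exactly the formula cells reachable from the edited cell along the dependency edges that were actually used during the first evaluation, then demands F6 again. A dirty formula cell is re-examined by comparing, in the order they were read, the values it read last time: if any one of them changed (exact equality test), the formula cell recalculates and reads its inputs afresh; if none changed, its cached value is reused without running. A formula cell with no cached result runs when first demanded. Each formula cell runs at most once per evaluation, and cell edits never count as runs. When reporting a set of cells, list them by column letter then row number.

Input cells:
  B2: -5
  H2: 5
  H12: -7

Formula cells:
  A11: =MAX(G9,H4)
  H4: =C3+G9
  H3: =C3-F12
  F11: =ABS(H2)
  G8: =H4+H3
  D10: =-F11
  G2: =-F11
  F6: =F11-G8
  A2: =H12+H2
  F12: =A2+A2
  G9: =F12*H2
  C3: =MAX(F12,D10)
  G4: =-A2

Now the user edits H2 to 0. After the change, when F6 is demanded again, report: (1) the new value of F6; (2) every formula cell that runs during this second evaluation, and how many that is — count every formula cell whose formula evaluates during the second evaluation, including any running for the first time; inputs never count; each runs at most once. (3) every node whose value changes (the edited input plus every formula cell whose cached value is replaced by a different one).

First evaluation (everything demanded from the output):
  A2 = -7 + 5 = -2
  F11 = ABS(5) = 5
  D10 = -(5) = -5
  F12 = -2 + -2 = -4
  C3 = MAX(-4, -5) = -4
  G9 = -4 * 5 = -20
  H3 = -4 - -4 = 0
  H4 = -4 + -20 = -24
  G8 = -24 + 0 = -24
  F6 = 5 - -24 = 29

Propagation after the edit:
  A2: runs — H2 5->0; result -7.
  F11: runs — H2 5->0; result 0.
  D10: runs — F11 5->0; result 0.
  F12: runs — A2 -2->-7; A2 -2->-7; result -14.
  C3: runs — F12 -4->-14; D10 -5->0; result 0.
  G9: runs — F12 -4->-14; H2 5->0; result 0.
  H3: runs — C3 -4->0; F12 -4->-14; result 14.
  H4: runs — C3 -4->0; G9 -20->0; result 0.
  G8: runs — H4 -24->0; H3 0->14; result 14.
  F6: runs — F11 5->0; G8 -24->14; result -14.

New value of F6: -14.
Formula cells that run: A2, C3, D10, F6, F11, F12, G8, G9, H3, H4 — 10 in total.
Values that change: A2, C3, D10, F6, F11, F12, G8, G9, H2, H3, H4.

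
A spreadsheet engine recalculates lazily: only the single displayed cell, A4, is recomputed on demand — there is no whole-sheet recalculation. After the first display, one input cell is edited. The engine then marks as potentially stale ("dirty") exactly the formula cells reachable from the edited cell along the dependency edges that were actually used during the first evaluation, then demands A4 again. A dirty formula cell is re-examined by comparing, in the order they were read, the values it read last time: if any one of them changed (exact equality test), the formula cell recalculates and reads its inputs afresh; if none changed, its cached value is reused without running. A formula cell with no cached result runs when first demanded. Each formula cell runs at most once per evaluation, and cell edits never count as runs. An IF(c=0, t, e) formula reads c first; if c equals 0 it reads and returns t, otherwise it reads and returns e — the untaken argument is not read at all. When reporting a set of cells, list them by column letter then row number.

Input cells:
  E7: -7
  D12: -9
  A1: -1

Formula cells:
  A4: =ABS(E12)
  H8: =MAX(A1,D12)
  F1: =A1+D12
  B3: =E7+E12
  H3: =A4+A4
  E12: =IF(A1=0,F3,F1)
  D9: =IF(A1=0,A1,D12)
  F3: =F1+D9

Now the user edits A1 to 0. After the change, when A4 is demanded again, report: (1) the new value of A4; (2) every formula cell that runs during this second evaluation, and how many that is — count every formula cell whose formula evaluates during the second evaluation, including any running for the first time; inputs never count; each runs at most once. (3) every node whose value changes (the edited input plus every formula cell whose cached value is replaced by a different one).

New value of A4: 9.
Formula cells that run: A4, D9, E12, F1, F3 — 5 in total.
Values that change: A1, A4, E12, F1.
Key observation: a condition flipped, so demand reaches new nodes — D9, F3 run for the first time.

First evaluation (everything demanded from the output):
  F1 = -1 + -9 = -10
  E12 = IF(A1=0: A1=-1 -> else branch F1) = -10
  A4 = ABS(-10) = 10

Propagation after the edit:
  D9: demanded for the first time — runs, produces 0.
  F1: runs — A1 -1->0; result -9.
  F3: demanded for the first time — runs, produces -9.
  E12: runs — A1 -1->0; F1 -10->-9; result -9.
  A4: runs — E12 -10->-9; result 9.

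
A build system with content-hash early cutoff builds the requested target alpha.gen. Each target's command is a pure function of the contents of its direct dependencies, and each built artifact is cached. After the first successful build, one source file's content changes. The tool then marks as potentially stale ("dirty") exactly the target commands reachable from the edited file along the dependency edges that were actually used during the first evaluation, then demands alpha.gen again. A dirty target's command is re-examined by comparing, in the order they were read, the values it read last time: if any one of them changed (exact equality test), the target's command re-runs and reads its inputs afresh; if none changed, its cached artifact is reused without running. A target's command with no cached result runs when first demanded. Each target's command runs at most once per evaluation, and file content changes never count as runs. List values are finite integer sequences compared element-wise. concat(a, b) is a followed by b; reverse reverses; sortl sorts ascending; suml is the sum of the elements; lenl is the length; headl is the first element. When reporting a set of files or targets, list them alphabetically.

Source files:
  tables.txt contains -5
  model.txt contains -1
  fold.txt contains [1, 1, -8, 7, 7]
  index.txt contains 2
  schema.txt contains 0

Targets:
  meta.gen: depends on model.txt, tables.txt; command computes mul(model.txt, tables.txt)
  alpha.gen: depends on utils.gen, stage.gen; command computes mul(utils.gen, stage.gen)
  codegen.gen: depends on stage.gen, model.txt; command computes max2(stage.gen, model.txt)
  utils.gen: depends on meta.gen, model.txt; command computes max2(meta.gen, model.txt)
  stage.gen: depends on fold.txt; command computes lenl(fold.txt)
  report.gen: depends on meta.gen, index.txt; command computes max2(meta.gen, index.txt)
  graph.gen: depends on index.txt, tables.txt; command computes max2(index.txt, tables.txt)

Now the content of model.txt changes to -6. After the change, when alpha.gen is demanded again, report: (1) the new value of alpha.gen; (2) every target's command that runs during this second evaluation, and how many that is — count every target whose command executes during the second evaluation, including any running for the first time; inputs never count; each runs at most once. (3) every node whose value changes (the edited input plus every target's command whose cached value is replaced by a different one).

First evaluation (everything demanded from the output):
  meta.gen = mul(-1, -5) = 5
  stage.gen = lenl([1, 1, -8, 7, 7]) = 5
  utils.gen = max2(5, -1) = 5
  alpha.gen = mul(5, 5) = 25

Propagation after the edit:
  meta.gen: runs — model.txt -1->-6; result 30.
  utils.gen: runs — meta.gen 5->30; model.txt -1->-6; result 30.
  alpha.gen: runs — utils.gen 5->30; result 150.

New value of alpha.gen: 150.
Target commands that run: alpha.gen, meta.gen, utils.gen — 3 in total.
Values that change: alpha.gen, meta.gen, model.txt, utils.gen.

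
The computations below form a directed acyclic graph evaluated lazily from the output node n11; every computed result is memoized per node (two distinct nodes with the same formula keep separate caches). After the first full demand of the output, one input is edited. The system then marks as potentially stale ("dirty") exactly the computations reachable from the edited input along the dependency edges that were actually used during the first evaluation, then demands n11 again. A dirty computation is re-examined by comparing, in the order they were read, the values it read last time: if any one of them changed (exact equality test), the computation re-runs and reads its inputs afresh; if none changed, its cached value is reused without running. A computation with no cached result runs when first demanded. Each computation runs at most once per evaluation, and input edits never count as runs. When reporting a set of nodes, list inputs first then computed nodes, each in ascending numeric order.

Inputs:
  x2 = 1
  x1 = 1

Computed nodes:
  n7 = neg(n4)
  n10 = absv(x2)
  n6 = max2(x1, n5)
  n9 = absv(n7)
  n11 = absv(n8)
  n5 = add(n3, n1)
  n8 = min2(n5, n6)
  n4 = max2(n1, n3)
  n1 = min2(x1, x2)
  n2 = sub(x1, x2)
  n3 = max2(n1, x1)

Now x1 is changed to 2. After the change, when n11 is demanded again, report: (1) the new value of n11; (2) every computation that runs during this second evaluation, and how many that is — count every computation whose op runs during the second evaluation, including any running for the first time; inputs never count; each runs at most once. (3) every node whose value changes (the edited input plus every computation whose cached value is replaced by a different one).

Demanding n11 again yields 3.
6 computations run: n1, n3, n5, n6, n8, n11.
The nodes whose values change: x1, n3, n5, n6, n8, n11.

First demand of the output computes:
  n1 = min2(1, 1) = 1
  n3 = max2(1, 1) = 1
  n5 = add(1, 1) = 2
  n6 = max2(1, 2) = 2
  n8 = min2(2, 2) = 2
  n11 = absv(2) = 2

After the edit, cleaning proceeds:
  n1: a read changed (x1 1->2) — executes, giving 1 — identical to its old value.
  n3: a read changed (x1 1->2) — executes, giving 2.
  n5: a read changed (n3 1->2) — executes, giving 3.
  n6: a read changed (x1 1->2; n5 2->3) — executes, giving 3.
  n8: a read changed (n5 2->3; n6 2->3) — executes, giving 3.
  n11: a read changed (n8 2->3) — executes, giving 3.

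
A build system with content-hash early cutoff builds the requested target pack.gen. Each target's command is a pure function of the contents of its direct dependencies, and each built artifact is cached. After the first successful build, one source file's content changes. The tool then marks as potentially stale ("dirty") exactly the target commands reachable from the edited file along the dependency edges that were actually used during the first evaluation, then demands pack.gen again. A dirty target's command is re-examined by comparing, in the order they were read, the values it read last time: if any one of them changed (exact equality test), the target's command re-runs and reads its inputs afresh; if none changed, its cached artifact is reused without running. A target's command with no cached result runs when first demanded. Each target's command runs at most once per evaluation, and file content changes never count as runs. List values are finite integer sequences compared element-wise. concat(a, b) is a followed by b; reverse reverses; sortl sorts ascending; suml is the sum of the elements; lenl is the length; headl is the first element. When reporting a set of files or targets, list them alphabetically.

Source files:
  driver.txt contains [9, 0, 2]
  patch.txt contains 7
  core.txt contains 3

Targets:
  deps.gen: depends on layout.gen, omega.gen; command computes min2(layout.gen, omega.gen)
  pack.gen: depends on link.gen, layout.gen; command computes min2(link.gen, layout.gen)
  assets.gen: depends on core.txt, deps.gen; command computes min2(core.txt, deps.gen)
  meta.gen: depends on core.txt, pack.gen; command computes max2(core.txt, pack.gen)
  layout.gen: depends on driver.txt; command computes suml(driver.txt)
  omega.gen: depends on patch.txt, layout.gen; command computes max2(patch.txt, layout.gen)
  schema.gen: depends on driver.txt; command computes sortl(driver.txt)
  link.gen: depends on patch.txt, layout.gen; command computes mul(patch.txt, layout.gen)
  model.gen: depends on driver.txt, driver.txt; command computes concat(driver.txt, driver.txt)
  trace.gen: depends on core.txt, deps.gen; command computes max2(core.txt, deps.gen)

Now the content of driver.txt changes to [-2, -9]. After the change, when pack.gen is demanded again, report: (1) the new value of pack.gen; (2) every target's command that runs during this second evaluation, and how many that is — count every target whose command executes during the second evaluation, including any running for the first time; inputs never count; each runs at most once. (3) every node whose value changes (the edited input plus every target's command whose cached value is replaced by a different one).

New value of pack.gen: -77.
Target commands that run: layout.gen, link.gen, pack.gen — 3 in total.
Values that change: driver.txt, layout.gen, link.gen, pack.gen.

First evaluation (everything demanded from the output):
  layout.gen = suml([9, 0, 2]) = 11
  link.gen = mul(7, 11) = 77
  pack.gen = min2(77, 11) = 11

Propagation after the edit:
  layout.gen: runs — driver.txt [9, 0, 2]->[-2, -9]; result -11.
  link.gen: runs — layout.gen 11->-11; result -77.
  pack.gen: runs — link.gen 77->-77; layout.gen 11->-11; result -77.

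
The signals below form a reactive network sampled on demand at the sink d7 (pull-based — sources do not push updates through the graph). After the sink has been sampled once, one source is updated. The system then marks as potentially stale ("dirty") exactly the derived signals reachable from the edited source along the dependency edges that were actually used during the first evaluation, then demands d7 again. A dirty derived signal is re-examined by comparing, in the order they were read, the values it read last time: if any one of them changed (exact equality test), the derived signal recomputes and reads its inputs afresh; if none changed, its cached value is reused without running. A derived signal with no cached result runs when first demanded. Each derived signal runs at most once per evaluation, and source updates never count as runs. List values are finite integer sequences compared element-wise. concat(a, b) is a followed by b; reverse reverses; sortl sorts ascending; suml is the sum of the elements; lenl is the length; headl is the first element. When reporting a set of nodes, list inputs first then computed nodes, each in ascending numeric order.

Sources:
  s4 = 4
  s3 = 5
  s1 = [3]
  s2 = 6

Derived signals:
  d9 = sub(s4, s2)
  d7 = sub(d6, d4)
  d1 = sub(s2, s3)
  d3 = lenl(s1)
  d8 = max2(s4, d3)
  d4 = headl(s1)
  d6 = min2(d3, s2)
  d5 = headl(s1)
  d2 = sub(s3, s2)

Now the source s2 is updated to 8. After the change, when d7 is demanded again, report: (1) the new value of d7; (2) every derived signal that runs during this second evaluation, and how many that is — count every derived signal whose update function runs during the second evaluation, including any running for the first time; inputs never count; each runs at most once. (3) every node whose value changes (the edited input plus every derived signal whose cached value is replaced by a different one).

d7 now evaluates to -2.
Run set: d6 (1 run).
Changed values: s2.
The important point: d6 recomputes to an identical value, and the output ends up unchanged.

Initial pass — values computed on the first demand:
  d3 = lenl([3]) = 1
  d4 = headl([3]) = 3
  d6 = min2(1, 6) = 1
  d7 = sub(1, 3) = -2

Second demand — change propagation:
  d6: re-runs because s2 6->8; new result 1 (unchanged).
  d7: re-examined; everything it read last time is the same (d6 unchanged, d4 unchanged) — cache -2 kept, no run.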